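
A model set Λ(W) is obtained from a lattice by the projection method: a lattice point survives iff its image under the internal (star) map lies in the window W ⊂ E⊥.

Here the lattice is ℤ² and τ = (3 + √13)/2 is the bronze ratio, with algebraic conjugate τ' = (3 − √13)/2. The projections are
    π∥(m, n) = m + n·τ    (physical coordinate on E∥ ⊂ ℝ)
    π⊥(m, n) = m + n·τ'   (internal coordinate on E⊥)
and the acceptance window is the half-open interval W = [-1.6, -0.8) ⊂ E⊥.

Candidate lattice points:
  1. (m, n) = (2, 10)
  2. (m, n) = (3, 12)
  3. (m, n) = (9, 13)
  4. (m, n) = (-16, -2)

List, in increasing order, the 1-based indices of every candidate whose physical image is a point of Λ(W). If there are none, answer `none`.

1

τ' = (3−√13)/2 ≈ -0.30278.
candidate 1: (m,n)=(2,10) → π∥ = 2+10·τ ≈ 35.02776, π⊥ = 2+10·τ' ≈ -1.02776 ∈ [-1.6, -0.8) ⇒ IN Λ
candidate 2: (m,n)=(3,12) → π∥ = 3+12·τ ≈ 42.63331, π⊥ = 3+12·τ' ≈ -0.63331 ∉ [-1.6, -0.8) ⇒ out
candidate 3: (m,n)=(9,13) → π∥ = 9+13·τ ≈ 51.93608, π⊥ = 9+13·τ' ≈ 5.06392 ∉ [-1.6, -0.8) ⇒ out
candidate 4: (m,n)=(-16,-2) → π∥ = -16-2·τ ≈ -22.60555, π⊥ = -16-2·τ' ≈ -15.39445 ∉ [-1.6, -0.8) ⇒ out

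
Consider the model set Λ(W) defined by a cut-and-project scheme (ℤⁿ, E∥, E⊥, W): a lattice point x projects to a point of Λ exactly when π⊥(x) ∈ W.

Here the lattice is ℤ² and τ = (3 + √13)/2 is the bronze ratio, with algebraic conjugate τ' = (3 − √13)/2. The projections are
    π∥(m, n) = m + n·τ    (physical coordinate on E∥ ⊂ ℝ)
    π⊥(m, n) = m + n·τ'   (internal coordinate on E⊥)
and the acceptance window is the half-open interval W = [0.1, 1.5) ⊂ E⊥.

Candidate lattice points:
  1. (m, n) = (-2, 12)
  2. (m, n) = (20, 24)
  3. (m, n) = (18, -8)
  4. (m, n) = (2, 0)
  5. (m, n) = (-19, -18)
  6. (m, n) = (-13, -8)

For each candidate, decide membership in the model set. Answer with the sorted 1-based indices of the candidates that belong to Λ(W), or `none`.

none

Numerically τ ≈ 3.302776 and τ' = −1/τ ≈ -0.302776.
candidate 1: (m,n)=(-2,12) → π∥ = -2+12·τ ≈ 37.633308, π⊥ = -2+12·τ' ≈ -5.633308 ∉ [0.1, 1.5) ⇒ out
candidate 2: (m,n)=(20,24) → π∥ = 20+24·τ ≈ 99.266615, π⊥ = 20+24·τ' ≈ 12.733385 ∉ [0.1, 1.5) ⇒ out
candidate 3: (m,n)=(18,-8) → π∥ = 18-8·τ ≈ -8.422205, π⊥ = 18-8·τ' ≈ 20.422205 ∉ [0.1, 1.5) ⇒ out
candidate 4: (m,n)=(2,0) → π∥ = 2+0·τ ≈ 2.000000, π⊥ = 2+0·τ' ≈ 2.000000 ∉ [0.1, 1.5) ⇒ out
candidate 5: (m,n)=(-19,-18) → π∥ = -19-18·τ ≈ -78.449961, π⊥ = -19-18·τ' ≈ -13.550039 ∉ [0.1, 1.5) ⇒ out
candidate 6: (m,n)=(-13,-8) → π∥ = -13-8·τ ≈ -39.422205, π⊥ = -13-8·τ' ≈ -10.577795 ∉ [0.1, 1.5) ⇒ out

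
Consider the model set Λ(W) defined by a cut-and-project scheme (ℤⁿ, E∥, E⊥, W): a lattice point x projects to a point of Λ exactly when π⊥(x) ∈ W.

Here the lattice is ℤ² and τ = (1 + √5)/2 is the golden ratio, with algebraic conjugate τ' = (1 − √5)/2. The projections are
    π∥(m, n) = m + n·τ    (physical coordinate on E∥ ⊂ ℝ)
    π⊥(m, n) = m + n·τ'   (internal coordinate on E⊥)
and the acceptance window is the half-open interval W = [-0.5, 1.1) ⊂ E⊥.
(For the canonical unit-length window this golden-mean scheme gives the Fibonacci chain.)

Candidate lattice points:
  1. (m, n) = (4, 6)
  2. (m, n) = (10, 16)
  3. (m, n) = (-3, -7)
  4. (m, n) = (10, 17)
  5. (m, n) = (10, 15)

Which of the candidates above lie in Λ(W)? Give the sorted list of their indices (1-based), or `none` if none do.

1, 2, 5

Numerically τ ≈ 1.6180 and τ' = −1/τ ≈ -0.6180.
[1] lift (4,6): star map gives 0.2918; window check -0.5 ≤ 0.2918 < 1.1 is true → IN Λ
[2] lift (10,16): star map gives 0.1115; window check -0.5 ≤ 0.1115 < 1.1 is true → IN Λ
[3] lift (-3,-7): star map gives 1.3262; window check -0.5 ≤ 1.3262 < 1.1 is false → out
[4] lift (10,17): star map gives -0.5066; window check -0.5 ≤ -0.5066 < 1.1 is false → out
[5] lift (10,15): star map gives 0.7295; window check -0.5 ≤ 0.7295 < 1.1 is true → IN Λ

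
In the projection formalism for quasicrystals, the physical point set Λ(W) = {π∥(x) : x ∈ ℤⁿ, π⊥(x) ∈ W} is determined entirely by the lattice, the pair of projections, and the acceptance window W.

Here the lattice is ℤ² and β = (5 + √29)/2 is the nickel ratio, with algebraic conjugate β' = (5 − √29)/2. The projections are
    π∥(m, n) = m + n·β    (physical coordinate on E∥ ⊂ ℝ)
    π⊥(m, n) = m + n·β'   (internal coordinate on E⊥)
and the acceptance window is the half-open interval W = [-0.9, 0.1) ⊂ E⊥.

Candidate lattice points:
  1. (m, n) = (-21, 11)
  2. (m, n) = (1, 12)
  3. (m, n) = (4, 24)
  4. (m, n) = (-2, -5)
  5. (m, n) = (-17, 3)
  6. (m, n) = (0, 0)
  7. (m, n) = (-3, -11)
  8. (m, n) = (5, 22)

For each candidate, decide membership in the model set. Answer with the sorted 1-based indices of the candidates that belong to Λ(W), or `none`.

Compute β' = (5−√29)/2 = -0.1926, so π⊥(m,n) = m -0.1926·n.
#1 (-21,11): internal coord -21 + (11)·β' = -23.1184; -23.1184 ∉ [-0.9, 0.1) → out
#2 (1,12): internal coord 1 + (12)·β' = -1.3110; -1.3110 ∉ [-0.9, 0.1) → out
#3 (4,24): internal coord 4 + (24)·β' = -0.6220; -0.6220 ∈ [-0.9, 0.1) → IN Λ
#4 (-2,-5): internal coord -2 + (-5)·β' = -1.0371; -1.0371 ∉ [-0.9, 0.1) → out
#5 (-17,3): internal coord -17 + (3)·β' = -17.5777; -17.5777 ∉ [-0.9, 0.1) → out
#6 (0,0): internal coord 0 + (0)·β' = +0.0000; +0.0000 ∈ [-0.9, 0.1) → IN Λ
#7 (-3,-11): internal coord -3 + (-11)·β' = -0.8816; -0.8816 ∈ [-0.9, 0.1) → IN Λ
#8 (5,22): internal coord 5 + (22)·β' = +0.7632; +0.7632 ∉ [-0.9, 0.1) → out

3, 6, 7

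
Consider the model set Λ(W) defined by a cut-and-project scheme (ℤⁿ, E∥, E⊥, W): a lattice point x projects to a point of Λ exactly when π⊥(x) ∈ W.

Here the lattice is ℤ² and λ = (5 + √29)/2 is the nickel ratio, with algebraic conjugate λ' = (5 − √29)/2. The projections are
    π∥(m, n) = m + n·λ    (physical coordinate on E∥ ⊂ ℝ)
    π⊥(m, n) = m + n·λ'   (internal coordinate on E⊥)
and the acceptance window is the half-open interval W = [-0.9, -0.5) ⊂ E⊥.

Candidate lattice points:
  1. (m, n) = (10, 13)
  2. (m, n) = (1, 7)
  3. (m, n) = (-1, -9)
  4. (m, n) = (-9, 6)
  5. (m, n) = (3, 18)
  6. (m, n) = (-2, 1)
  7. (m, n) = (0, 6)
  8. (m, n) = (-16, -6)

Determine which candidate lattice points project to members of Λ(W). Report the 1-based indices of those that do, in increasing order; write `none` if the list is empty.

none

Compute λ' = (5−√29)/2 = -0.192582, so π⊥(m,n) = m -0.192582·n.
#1 (10,13): internal coord 10 + (13)·λ' = +7.496429; +7.496429 ∉ [-0.9, -0.5) → out
#2 (1,7): internal coord 1 + (7)·λ' = -0.348077; -0.348077 ∉ [-0.9, -0.5) → out
#3 (-1,-9): internal coord -1 + (-9)·λ' = +0.733242; +0.733242 ∉ [-0.9, -0.5) → out
#4 (-9,6): internal coord -9 + (6)·λ' = -10.155494; -10.155494 ∉ [-0.9, -0.5) → out
#5 (3,18): internal coord 3 + (18)·λ' = -0.466483; -0.466483 ∉ [-0.9, -0.5) → out
#6 (-2,1): internal coord -2 + (1)·λ' = -2.192582; -2.192582 ∉ [-0.9, -0.5) → out
#7 (0,6): internal coord 0 + (6)·λ' = -1.155494; -1.155494 ∉ [-0.9, -0.5) → out
#8 (-16,-6): internal coord -16 + (-6)·λ' = -14.844506; -14.844506 ∉ [-0.9, -0.5) → out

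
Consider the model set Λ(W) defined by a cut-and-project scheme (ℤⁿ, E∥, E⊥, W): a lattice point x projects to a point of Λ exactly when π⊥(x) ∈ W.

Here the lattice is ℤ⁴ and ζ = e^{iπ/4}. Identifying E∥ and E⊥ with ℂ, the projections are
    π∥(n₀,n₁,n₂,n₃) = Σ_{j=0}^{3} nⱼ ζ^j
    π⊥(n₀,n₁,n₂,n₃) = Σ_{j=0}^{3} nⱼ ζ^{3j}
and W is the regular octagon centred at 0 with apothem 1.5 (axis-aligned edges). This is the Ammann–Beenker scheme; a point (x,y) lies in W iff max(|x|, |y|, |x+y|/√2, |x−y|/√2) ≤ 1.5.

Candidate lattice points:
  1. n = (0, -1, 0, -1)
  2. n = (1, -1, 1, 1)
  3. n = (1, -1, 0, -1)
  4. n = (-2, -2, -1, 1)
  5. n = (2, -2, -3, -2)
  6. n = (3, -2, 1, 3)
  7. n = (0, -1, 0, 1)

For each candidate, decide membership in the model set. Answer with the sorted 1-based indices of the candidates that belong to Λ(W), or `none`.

1, 4, 7

π⊥(n) = n₀ + n₁ζ³ + n₂ζ⁶ + n₃ζ⁹ where ζ = e^{iπ/4}.
#1 (0, -1, 0, -1): internal (0.000000, -1.414214); octagon support 1.414214 vs apothem 1.5 → ∈ W
#2 (1, -1, 1, 1): internal (2.414214, -1.000000); octagon support 2.414214 vs apothem 1.5 → ∉ W
#3 (1, -1, 0, -1): internal (1.000000, -1.414214); octagon support 1.707107 vs apothem 1.5 → ∉ W
#4 (-2, -2, -1, 1): internal (0.121320, 0.292893); octagon support 0.292893 vs apothem 1.5 → ∈ W
#5 (2, -2, -3, -2): internal (2.000000, 0.171573); octagon support 2.000000 vs apothem 1.5 → ∉ W
#6 (3, -2, 1, 3): internal (6.535534, -0.292893); octagon support 6.535534 vs apothem 1.5 → ∉ W
#7 (0, -1, 0, 1): internal (1.414214, 0.000000); octagon support 1.414214 vs apothem 1.5 → ∈ W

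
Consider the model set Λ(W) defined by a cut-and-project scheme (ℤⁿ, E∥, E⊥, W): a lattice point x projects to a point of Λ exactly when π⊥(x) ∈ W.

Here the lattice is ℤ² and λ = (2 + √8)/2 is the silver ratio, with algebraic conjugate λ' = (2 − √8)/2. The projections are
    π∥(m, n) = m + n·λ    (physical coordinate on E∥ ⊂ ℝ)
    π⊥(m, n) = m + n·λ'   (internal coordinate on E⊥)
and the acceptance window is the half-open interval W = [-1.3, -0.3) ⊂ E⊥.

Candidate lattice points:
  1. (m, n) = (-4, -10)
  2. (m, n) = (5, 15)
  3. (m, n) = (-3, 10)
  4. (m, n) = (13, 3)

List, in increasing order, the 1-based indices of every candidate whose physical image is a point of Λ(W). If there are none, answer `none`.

2

Compute λ' = (2−√8)/2 = -0.414214, so π⊥(m,n) = m -0.414214·n.
#1 (-4,-10): internal coord -4 + (-10)·λ' = +0.142136; +0.142136 ∉ [-1.3, -0.3) → out
#2 (5,15): internal coord 5 + (15)·λ' = -1.213203; -1.213203 ∈ [-1.3, -0.3) → IN Λ
#3 (-3,10): internal coord -3 + (10)·λ' = -7.142136; -7.142136 ∉ [-1.3, -0.3) → out
#4 (13,3): internal coord 13 + (3)·λ' = +11.757359; +11.757359 ∉ [-1.3, -0.3) → out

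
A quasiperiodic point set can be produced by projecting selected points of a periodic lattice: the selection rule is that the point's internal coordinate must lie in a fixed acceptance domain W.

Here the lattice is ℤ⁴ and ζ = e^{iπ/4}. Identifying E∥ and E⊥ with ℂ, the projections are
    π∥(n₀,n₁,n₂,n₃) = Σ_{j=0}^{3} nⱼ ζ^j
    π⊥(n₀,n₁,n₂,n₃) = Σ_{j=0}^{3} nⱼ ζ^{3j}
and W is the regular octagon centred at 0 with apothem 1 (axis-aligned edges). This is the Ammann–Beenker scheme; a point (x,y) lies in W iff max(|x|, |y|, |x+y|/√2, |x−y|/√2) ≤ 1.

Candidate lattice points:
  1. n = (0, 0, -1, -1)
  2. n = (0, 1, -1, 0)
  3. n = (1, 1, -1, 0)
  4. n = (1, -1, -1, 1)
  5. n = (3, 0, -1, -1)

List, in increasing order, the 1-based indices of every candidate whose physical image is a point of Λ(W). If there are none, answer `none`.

Internal map: ζ^{3j} for j=0..3 gives (1,0), (−√2/2,√2/2), (0,−1), (√2/2,√2/2).
candidate 1: n = (0, 0, -1, -1) → π⊥ ≈ (-0.707107, +0.292893); max(|x|,|y|,|x±y|/√2) = 0.707107 ≤ 1 ⇒ ∈ W
candidate 2: n = (0, 1, -1, 0) → π⊥ ≈ (-0.707107, +1.707107); max(|x|,|y|,|x±y|/√2) = 1.707107 > 1 ⇒ ∉ W
candidate 3: n = (1, 1, -1, 0) → π⊥ ≈ (+0.292893, +1.707107); max(|x|,|y|,|x±y|/√2) = 1.707107 > 1 ⇒ ∉ W
candidate 4: n = (1, -1, -1, 1) → π⊥ ≈ (+2.414214, +1.000000); max(|x|,|y|,|x±y|/√2) = 2.414214 > 1 ⇒ ∉ W
candidate 5: n = (3, 0, -1, -1) → π⊥ ≈ (+2.292893, +0.292893); max(|x|,|y|,|x±y|/√2) = 2.292893 > 1 ⇒ ∉ W

1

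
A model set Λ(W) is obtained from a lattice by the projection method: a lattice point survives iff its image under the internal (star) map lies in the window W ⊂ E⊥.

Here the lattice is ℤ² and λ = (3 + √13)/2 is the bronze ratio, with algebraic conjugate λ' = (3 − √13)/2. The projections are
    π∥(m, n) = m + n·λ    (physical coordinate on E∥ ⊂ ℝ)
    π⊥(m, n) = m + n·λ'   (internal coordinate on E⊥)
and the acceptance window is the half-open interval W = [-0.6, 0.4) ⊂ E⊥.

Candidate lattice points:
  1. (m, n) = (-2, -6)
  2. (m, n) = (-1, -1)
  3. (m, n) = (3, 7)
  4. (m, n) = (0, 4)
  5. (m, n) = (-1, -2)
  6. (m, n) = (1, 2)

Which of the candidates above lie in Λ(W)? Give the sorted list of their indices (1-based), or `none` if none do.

Compute λ' = (3−√13)/2 = -0.302776, so π⊥(m,n) = m -0.302776·n.
[1] lift (-2,-6): star map gives -0.183346; window check -0.6 ≤ -0.183346 < 0.4 is true → IN Λ
[2] lift (-1,-1): star map gives -0.697224; window check -0.6 ≤ -0.697224 < 0.4 is false → out
[3] lift (3,7): star map gives 0.880571; window check -0.6 ≤ 0.880571 < 0.4 is false → out
[4] lift (0,4): star map gives -1.211103; window check -0.6 ≤ -1.211103 < 0.4 is false → out
[5] lift (-1,-2): star map gives -0.394449; window check -0.6 ≤ -0.394449 < 0.4 is true → IN Λ
[6] lift (1,2): star map gives 0.394449; window check -0.6 ≤ 0.394449 < 0.4 is true → IN Λ

1, 5, 6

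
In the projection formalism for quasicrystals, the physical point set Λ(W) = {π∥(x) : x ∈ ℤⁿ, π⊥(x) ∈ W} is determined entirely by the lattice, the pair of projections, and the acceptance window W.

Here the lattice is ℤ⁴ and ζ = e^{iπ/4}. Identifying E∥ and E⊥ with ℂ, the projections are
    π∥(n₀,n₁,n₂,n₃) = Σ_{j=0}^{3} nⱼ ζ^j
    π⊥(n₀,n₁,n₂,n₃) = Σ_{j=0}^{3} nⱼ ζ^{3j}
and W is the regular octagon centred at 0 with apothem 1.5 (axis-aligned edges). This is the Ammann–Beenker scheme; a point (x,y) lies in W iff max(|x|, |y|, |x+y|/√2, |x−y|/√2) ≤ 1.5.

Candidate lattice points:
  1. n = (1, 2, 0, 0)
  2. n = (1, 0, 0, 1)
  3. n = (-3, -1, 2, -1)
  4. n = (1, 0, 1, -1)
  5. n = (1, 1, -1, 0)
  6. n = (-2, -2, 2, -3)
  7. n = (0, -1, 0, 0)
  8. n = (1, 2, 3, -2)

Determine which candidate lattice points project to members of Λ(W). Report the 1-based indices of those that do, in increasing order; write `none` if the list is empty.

1, 7

With ζ = e^{iπ/4} the internal vectors are ζ^0,ζ^3,ζ^6,ζ^9.
#1 (1, 2, 0, 0): internal (-0.414214, 1.414214); octagon support 1.414214 vs apothem 1.5 → ∈ W
#2 (1, 0, 0, 1): internal (1.707107, 0.707107); octagon support 1.707107 vs apothem 1.5 → ∉ W
#3 (-3, -1, 2, -1): internal (-3.000000, -3.414214); octagon support 4.535534 vs apothem 1.5 → ∉ W
#4 (1, 0, 1, -1): internal (0.292893, -1.707107); octagon support 1.707107 vs apothem 1.5 → ∉ W
#5 (1, 1, -1, 0): internal (0.292893, 1.707107); octagon support 1.707107 vs apothem 1.5 → ∉ W
#6 (-2, -2, 2, -3): internal (-2.707107, -5.535534); octagon support 5.828427 vs apothem 1.5 → ∉ W
#7 (0, -1, 0, 0): internal (0.707107, -0.707107); octagon support 1.000000 vs apothem 1.5 → ∈ W
#8 (1, 2, 3, -2): internal (-1.828427, -3.000000); octagon support 3.414214 vs apothem 1.5 → ∉ W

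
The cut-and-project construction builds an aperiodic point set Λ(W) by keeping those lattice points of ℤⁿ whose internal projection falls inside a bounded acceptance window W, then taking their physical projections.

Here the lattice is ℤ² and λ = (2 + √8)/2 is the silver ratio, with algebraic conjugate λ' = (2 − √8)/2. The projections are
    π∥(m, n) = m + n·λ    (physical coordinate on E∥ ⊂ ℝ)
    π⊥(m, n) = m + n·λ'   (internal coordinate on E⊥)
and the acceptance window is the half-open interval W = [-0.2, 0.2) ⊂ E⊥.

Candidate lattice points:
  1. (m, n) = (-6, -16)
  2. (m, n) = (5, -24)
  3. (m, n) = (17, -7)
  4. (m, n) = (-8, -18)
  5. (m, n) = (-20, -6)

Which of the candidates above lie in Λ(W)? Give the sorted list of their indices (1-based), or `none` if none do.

none

Compute λ' = (2−√8)/2 = -0.41421, so π⊥(m,n) = m -0.41421·n.
candidate 1: (m,n)=(-6,-16) → π∥ = -6-16·λ ≈ -44.62742, π⊥ = -6-16·λ' ≈ 0.62742 ∉ [-0.2, 0.2) ⇒ out
candidate 2: (m,n)=(5,-24) → π∥ = 5-24·λ ≈ -52.94113, π⊥ = 5-24·λ' ≈ 14.94113 ∉ [-0.2, 0.2) ⇒ out
candidate 3: (m,n)=(17,-7) → π∥ = 17-7·λ ≈ 0.10051, π⊥ = 17-7·λ' ≈ 19.89949 ∉ [-0.2, 0.2) ⇒ out
candidate 4: (m,n)=(-8,-18) → π∥ = -8-18·λ ≈ -51.45584, π⊥ = -8-18·λ' ≈ -0.54416 ∉ [-0.2, 0.2) ⇒ out
candidate 5: (m,n)=(-20,-6) → π∥ = -20-6·λ ≈ -34.48528, π⊥ = -20-6·λ' ≈ -17.51472 ∉ [-0.2, 0.2) ⇒ out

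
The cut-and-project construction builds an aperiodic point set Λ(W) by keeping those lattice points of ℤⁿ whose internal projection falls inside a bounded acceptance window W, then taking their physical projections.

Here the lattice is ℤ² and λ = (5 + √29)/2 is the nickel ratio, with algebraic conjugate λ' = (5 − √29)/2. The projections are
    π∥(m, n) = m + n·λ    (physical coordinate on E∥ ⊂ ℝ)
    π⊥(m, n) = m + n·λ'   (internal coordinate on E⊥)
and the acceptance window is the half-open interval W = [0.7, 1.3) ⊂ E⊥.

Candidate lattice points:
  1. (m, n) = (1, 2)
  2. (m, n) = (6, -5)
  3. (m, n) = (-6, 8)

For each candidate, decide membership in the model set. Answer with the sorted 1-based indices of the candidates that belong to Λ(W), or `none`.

Numerically λ ≈ 5.192582 and λ' = −1/λ ≈ -0.192582.
#1 (1,2): internal coord 1 + (2)·λ' = +0.614835; +0.614835 ∉ [0.7, 1.3) → out
#2 (6,-5): internal coord 6 + (-5)·λ' = +6.962912; +6.962912 ∉ [0.7, 1.3) → out
#3 (-6,8): internal coord -6 + (8)·λ' = -7.540659; -7.540659 ∉ [0.7, 1.3) → out

none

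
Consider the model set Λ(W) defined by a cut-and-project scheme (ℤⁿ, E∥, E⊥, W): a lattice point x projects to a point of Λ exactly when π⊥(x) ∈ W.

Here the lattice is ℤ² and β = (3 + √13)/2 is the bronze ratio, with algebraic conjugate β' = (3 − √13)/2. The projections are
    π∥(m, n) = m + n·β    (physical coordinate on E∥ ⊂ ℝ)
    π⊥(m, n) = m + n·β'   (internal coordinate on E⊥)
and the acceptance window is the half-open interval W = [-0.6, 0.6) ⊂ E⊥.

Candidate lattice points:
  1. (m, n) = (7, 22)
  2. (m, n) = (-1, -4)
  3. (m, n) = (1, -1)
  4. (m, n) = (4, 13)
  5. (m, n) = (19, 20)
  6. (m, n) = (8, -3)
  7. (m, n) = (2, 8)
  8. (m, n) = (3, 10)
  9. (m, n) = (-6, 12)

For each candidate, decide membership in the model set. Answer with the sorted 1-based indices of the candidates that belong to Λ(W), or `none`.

β' = (3−√13)/2 ≈ -0.3028.
candidate 1: (m,n)=(7,22) → π∥ = 7+22·β ≈ 79.6611, π⊥ = 7+22·β' ≈ 0.3389 ∈ [-0.6, 0.6) ⇒ IN Λ
candidate 2: (m,n)=(-1,-4) → π∥ = -1-4·β ≈ -14.2111, π⊥ = -1-4·β' ≈ 0.2111 ∈ [-0.6, 0.6) ⇒ IN Λ
candidate 3: (m,n)=(1,-1) → π∥ = 1-1·β ≈ -2.3028, π⊥ = 1-1·β' ≈ 1.3028 ∉ [-0.6, 0.6) ⇒ out
candidate 4: (m,n)=(4,13) → π∥ = 4+13·β ≈ 46.9361, π⊥ = 4+13·β' ≈ 0.0639 ∈ [-0.6, 0.6) ⇒ IN Λ
candidate 5: (m,n)=(19,20) → π∥ = 19+20·β ≈ 85.0555, π⊥ = 19+20·β' ≈ 12.9445 ∉ [-0.6, 0.6) ⇒ out
candidate 6: (m,n)=(8,-3) → π∥ = 8-3·β ≈ -1.9083, π⊥ = 8-3·β' ≈ 8.9083 ∉ [-0.6, 0.6) ⇒ out
candidate 7: (m,n)=(2,8) → π∥ = 2+8·β ≈ 28.4222, π⊥ = 2+8·β' ≈ -0.4222 ∈ [-0.6, 0.6) ⇒ IN Λ
candidate 8: (m,n)=(3,10) → π∥ = 3+10·β ≈ 36.0278, π⊥ = 3+10·β' ≈ -0.0278 ∈ [-0.6, 0.6) ⇒ IN Λ
candidate 9: (m,n)=(-6,12) → π∥ = -6+12·β ≈ 33.6333, π⊥ = -6+12·β' ≈ -9.6333 ∉ [-0.6, 0.6) ⇒ out

1, 2, 4, 7, 8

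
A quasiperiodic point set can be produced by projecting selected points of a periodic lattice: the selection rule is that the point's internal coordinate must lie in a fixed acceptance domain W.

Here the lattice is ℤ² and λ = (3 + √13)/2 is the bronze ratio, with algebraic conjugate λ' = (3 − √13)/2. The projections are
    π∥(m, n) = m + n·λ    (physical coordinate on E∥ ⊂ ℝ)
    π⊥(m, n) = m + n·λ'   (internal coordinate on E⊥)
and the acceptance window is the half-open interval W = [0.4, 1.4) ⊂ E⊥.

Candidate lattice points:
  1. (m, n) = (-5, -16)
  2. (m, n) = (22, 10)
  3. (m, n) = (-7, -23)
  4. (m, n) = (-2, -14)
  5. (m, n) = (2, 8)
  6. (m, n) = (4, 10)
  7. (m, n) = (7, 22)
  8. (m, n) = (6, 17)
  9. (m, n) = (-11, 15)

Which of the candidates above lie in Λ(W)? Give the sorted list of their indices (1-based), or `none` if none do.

Compute λ' = (3−√13)/2 = -0.3028, so π⊥(m,n) = m -0.3028·n.
candidate 1: (m,n)=(-5,-16) → π∥ = -5-16·λ ≈ -57.8444, π⊥ = -5-16·λ' ≈ -0.1556 ∉ [0.4, 1.4) ⇒ out
candidate 2: (m,n)=(22,10) → π∥ = 22+10·λ ≈ 55.0278, π⊥ = 22+10·λ' ≈ 18.9722 ∉ [0.4, 1.4) ⇒ out
candidate 3: (m,n)=(-7,-23) → π∥ = -7-23·λ ≈ -82.9638, π⊥ = -7-23·λ' ≈ -0.0362 ∉ [0.4, 1.4) ⇒ out
candidate 4: (m,n)=(-2,-14) → π∥ = -2-14·λ ≈ -48.2389, π⊥ = -2-14·λ' ≈ 2.2389 ∉ [0.4, 1.4) ⇒ out
candidate 5: (m,n)=(2,8) → π∥ = 2+8·λ ≈ 28.4222, π⊥ = 2+8·λ' ≈ -0.4222 ∉ [0.4, 1.4) ⇒ out
candidate 6: (m,n)=(4,10) → π∥ = 4+10·λ ≈ 37.0278, π⊥ = 4+10·λ' ≈ 0.9722 ∈ [0.4, 1.4) ⇒ IN Λ
candidate 7: (m,n)=(7,22) → π∥ = 7+22·λ ≈ 79.6611, π⊥ = 7+22·λ' ≈ 0.3389 ∉ [0.4, 1.4) ⇒ out
candidate 8: (m,n)=(6,17) → π∥ = 6+17·λ ≈ 62.1472, π⊥ = 6+17·λ' ≈ 0.8528 ∈ [0.4, 1.4) ⇒ IN Λ
candidate 9: (m,n)=(-11,15) → π∥ = -11+15·λ ≈ 38.5416, π⊥ = -11+15·λ' ≈ -15.5416 ∉ [0.4, 1.4) ⇒ out

6, 8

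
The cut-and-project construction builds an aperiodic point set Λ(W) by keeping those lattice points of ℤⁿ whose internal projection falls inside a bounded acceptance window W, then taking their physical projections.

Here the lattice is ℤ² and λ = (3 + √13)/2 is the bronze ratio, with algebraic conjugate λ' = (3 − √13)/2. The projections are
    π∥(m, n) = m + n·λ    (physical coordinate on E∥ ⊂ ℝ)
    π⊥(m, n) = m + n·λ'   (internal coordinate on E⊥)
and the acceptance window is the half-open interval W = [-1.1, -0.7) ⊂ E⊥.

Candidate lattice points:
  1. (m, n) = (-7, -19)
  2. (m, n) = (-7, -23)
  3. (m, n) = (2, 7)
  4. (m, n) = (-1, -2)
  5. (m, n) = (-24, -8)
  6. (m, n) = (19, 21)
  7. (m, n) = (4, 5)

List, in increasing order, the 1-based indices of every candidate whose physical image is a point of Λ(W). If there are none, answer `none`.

none

λ' = (3−√13)/2 ≈ -0.30278.
#1 (-7,-19): internal coord -7 + (-19)·λ' = -1.24726; -1.24726 ∉ [-1.1, -0.7) → out
#2 (-7,-23): internal coord -7 + (-23)·λ' = -0.03616; -0.03616 ∉ [-1.1, -0.7) → out
#3 (2,7): internal coord 2 + (7)·λ' = -0.11943; -0.11943 ∉ [-1.1, -0.7) → out
#4 (-1,-2): internal coord -1 + (-2)·λ' = -0.39445; -0.39445 ∉ [-1.1, -0.7) → out
#5 (-24,-8): internal coord -24 + (-8)·λ' = -21.57779; -21.57779 ∉ [-1.1, -0.7) → out
#6 (19,21): internal coord 19 + (21)·λ' = +12.64171; +12.64171 ∉ [-1.1, -0.7) → out
#7 (4,5): internal coord 4 + (5)·λ' = +2.48612; +2.48612 ∉ [-1.1, -0.7) → out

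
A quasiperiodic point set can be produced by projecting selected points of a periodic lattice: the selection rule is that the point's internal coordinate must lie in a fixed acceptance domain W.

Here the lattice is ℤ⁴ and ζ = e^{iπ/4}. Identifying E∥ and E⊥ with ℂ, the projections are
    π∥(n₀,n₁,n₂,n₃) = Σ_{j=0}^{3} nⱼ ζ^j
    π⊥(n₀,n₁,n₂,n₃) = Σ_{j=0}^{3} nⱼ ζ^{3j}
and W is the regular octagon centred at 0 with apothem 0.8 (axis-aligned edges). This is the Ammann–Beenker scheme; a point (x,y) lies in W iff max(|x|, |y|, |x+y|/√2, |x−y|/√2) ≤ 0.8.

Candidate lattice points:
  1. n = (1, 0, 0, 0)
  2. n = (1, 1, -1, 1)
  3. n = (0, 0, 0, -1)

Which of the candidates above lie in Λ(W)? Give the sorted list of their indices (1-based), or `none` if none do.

π⊥(n) = n₀ + n₁ζ³ + n₂ζ⁶ + n₃ζ⁹ where ζ = e^{iπ/4}.
candidate 1: n = (1, 0, 0, 0) → π⊥ ≈ (+1.0000, +0.0000); max(|x|,|y|,|x±y|/√2) = 1.0000 > 0.8 ⇒ ∉ W
candidate 2: n = (1, 1, -1, 1) → π⊥ ≈ (+1.0000, +2.4142); max(|x|,|y|,|x±y|/√2) = 2.4142 > 0.8 ⇒ ∉ W
candidate 3: n = (0, 0, 0, -1) → π⊥ ≈ (-0.7071, -0.7071); max(|x|,|y|,|x±y|/√2) = 1.0000 > 0.8 ⇒ ∉ W

none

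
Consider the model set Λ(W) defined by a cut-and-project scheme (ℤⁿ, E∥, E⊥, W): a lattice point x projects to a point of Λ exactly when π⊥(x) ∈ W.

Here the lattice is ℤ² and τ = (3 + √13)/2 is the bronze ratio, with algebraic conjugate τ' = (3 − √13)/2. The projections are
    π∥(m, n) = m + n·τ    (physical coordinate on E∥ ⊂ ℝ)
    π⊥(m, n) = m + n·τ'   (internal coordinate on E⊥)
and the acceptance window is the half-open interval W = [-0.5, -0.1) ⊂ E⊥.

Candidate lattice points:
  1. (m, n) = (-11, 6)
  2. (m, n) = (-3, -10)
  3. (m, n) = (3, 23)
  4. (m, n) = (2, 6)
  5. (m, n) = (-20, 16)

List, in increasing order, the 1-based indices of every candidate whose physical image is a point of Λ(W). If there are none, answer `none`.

Numerically τ ≈ 3.3028 and τ' = −1/τ ≈ -0.3028.
[1] lift (-11,6): star map gives -12.8167; window check -0.5 ≤ -12.8167 < -0.1 is false → out
[2] lift (-3,-10): star map gives 0.0278; window check -0.5 ≤ 0.0278 < -0.1 is false → out
[3] lift (3,23): star map gives -3.9638; window check -0.5 ≤ -3.9638 < -0.1 is false → out
[4] lift (2,6): star map gives 0.1833; window check -0.5 ≤ 0.1833 < -0.1 is false → out
[5] lift (-20,16): star map gives -24.8444; window check -0.5 ≤ -24.8444 < -0.1 is false → out

none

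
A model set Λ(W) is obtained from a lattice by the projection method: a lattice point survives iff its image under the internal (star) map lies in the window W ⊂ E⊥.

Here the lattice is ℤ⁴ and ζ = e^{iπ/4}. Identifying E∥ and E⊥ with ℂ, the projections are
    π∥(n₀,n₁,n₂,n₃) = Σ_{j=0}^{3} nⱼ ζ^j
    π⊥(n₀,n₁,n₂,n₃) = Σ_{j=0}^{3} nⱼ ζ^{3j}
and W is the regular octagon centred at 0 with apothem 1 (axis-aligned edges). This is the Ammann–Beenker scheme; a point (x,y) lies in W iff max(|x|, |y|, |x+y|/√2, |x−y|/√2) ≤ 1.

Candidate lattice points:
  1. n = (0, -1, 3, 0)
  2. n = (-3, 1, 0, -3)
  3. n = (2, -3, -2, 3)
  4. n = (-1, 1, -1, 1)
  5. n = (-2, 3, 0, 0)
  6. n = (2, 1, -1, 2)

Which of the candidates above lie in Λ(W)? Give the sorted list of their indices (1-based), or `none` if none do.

Internal map: ζ^{3j} for j=0..3 gives (1,0), (−√2/2,√2/2), (0,−1), (√2/2,√2/2).
candidate 1: n = (0, -1, 3, 0) → π⊥ ≈ (+0.70711, -3.70711); max(|x|,|y|,|x±y|/√2) = 3.70711 > 1 ⇒ ∉ W
candidate 2: n = (-3, 1, 0, -3) → π⊥ ≈ (-5.82843, -1.41421); max(|x|,|y|,|x±y|/√2) = 5.82843 > 1 ⇒ ∉ W
candidate 3: n = (2, -3, -2, 3) → π⊥ ≈ (+6.24264, +2.00000); max(|x|,|y|,|x±y|/√2) = 6.24264 > 1 ⇒ ∉ W
candidate 4: n = (-1, 1, -1, 1) → π⊥ ≈ (-1.00000, +2.41421); max(|x|,|y|,|x±y|/√2) = 2.41421 > 1 ⇒ ∉ W
candidate 5: n = (-2, 3, 0, 0) → π⊥ ≈ (-4.12132, +2.12132); max(|x|,|y|,|x±y|/√2) = 4.41421 > 1 ⇒ ∉ W
candidate 6: n = (2, 1, -1, 2) → π⊥ ≈ (+2.70711, +3.12132); max(|x|,|y|,|x±y|/√2) = 4.12132 > 1 ⇒ ∉ W

none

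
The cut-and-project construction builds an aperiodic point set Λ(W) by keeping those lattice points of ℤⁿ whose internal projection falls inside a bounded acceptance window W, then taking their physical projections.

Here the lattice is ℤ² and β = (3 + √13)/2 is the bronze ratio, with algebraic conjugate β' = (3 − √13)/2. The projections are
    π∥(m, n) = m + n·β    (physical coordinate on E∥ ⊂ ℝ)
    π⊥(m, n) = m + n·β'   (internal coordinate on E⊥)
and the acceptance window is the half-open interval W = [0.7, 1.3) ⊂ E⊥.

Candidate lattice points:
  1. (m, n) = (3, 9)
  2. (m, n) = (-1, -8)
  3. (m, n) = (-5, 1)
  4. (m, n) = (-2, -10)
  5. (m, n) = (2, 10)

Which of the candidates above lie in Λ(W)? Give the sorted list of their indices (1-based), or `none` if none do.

β' = (3−√13)/2 ≈ -0.3028.
[1] lift (3,9): star map gives 0.2750; window check 0.7 ≤ 0.2750 < 1.3 is false → out
[2] lift (-1,-8): star map gives 1.4222; window check 0.7 ≤ 1.4222 < 1.3 is false → out
[3] lift (-5,1): star map gives -5.3028; window check 0.7 ≤ -5.3028 < 1.3 is false → out
[4] lift (-2,-10): star map gives 1.0278; window check 0.7 ≤ 1.0278 < 1.3 is true → IN Λ
[5] lift (2,10): star map gives -1.0278; window check 0.7 ≤ -1.0278 < 1.3 is false → out

4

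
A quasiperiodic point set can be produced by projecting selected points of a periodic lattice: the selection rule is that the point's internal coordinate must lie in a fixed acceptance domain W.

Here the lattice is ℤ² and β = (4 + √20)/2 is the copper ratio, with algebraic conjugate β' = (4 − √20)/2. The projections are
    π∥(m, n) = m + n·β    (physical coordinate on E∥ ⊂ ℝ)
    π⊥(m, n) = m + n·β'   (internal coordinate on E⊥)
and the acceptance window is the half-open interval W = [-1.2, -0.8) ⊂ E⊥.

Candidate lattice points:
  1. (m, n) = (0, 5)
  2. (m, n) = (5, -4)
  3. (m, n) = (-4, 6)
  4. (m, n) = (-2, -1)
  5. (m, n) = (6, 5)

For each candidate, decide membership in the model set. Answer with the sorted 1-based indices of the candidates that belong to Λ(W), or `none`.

1

Numerically β ≈ 4.2361 and β' = −1/β ≈ -0.2361.
#1 (0,5): internal coord 0 + (5)·β' = -1.1803; -1.1803 ∈ [-1.2, -0.8) → IN Λ
#2 (5,-4): internal coord 5 + (-4)·β' = +5.9443; +5.9443 ∉ [-1.2, -0.8) → out
#3 (-4,6): internal coord -4 + (6)·β' = -5.4164; -5.4164 ∉ [-1.2, -0.8) → out
#4 (-2,-1): internal coord -2 + (-1)·β' = -1.7639; -1.7639 ∉ [-1.2, -0.8) → out
#5 (6,5): internal coord 6 + (5)·β' = +4.8197; +4.8197 ∉ [-1.2, -0.8) → out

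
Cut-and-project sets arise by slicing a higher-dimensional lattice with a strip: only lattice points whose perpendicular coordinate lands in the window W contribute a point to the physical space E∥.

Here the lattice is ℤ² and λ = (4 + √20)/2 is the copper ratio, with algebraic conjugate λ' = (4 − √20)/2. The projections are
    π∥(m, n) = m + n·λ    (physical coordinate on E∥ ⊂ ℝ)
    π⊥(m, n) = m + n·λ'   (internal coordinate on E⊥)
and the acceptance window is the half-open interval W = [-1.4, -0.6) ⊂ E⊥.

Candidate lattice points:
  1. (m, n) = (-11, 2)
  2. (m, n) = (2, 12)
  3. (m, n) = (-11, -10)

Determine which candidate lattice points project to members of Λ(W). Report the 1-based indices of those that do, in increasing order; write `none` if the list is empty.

2

λ' = (4−√20)/2 ≈ -0.236068.
#1 (-11,2): internal coord -11 + (2)·λ' = -11.472136; -11.472136 ∉ [-1.4, -0.6) → out
#2 (2,12): internal coord 2 + (12)·λ' = -0.832816; -0.832816 ∈ [-1.4, -0.6) → IN Λ
#3 (-11,-10): internal coord -11 + (-10)·λ' = -8.639320; -8.639320 ∉ [-1.4, -0.6) → out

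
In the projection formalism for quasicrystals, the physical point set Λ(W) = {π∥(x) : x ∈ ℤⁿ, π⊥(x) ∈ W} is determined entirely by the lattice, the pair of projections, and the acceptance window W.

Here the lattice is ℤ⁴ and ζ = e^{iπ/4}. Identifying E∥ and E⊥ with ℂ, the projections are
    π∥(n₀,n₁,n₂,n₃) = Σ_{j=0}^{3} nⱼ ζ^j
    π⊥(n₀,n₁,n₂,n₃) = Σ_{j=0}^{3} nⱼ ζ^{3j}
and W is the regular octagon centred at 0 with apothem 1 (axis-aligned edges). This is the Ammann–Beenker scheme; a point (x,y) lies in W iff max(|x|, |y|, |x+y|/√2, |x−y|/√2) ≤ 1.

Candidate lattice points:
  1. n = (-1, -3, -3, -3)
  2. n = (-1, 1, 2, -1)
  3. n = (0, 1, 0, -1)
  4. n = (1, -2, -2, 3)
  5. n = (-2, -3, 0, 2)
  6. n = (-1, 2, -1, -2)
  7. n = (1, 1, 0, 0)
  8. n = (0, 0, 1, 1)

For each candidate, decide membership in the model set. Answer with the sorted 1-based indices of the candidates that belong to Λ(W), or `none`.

7, 8

With ζ = e^{iπ/4} the internal vectors are ζ^0,ζ^3,ζ^6,ζ^9.
candidate 1: n = (-1, -3, -3, -3) → π⊥ ≈ (-1.0000, -1.2426); max(|x|,|y|,|x±y|/√2) = 1.5858 > 1 ⇒ ∉ W
candidate 2: n = (-1, 1, 2, -1) → π⊥ ≈ (-2.4142, -2.0000); max(|x|,|y|,|x±y|/√2) = 3.1213 > 1 ⇒ ∉ W
candidate 3: n = (0, 1, 0, -1) → π⊥ ≈ (-1.4142, +0.0000); max(|x|,|y|,|x±y|/√2) = 1.4142 > 1 ⇒ ∉ W
candidate 4: n = (1, -2, -2, 3) → π⊥ ≈ (+4.5355, +2.7071); max(|x|,|y|,|x±y|/√2) = 5.1213 > 1 ⇒ ∉ W
candidate 5: n = (-2, -3, 0, 2) → π⊥ ≈ (+1.5355, -0.7071); max(|x|,|y|,|x±y|/√2) = 1.5858 > 1 ⇒ ∉ W
candidate 6: n = (-1, 2, -1, -2) → π⊥ ≈ (-3.8284, +1.0000); max(|x|,|y|,|x±y|/√2) = 3.8284 > 1 ⇒ ∉ W
candidate 7: n = (1, 1, 0, 0) → π⊥ ≈ (+0.2929, +0.7071); max(|x|,|y|,|x±y|/√2) = 0.7071 ≤ 1 ⇒ ∈ W
candidate 8: n = (0, 0, 1, 1) → π⊥ ≈ (+0.7071, -0.2929); max(|x|,|y|,|x±y|/√2) = 0.7071 ≤ 1 ⇒ ∈ W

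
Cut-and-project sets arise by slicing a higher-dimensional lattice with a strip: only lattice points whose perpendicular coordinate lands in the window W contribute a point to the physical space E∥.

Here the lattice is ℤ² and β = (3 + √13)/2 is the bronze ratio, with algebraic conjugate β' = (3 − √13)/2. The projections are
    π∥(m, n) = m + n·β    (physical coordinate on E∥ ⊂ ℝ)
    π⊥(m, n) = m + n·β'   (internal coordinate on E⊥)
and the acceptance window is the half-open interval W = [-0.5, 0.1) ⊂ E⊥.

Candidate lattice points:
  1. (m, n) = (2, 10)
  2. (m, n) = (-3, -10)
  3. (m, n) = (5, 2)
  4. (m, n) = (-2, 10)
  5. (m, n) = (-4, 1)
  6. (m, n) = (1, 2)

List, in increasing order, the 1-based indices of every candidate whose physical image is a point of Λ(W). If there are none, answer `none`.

2

Compute β' = (3−√13)/2 = -0.3028, so π⊥(m,n) = m -0.3028·n.
#1 (2,10): internal coord 2 + (10)·β' = -1.0278; -1.0278 ∉ [-0.5, 0.1) → out
#2 (-3,-10): internal coord -3 + (-10)·β' = +0.0278; +0.0278 ∈ [-0.5, 0.1) → IN Λ
#3 (5,2): internal coord 5 + (2)·β' = +4.3944; +4.3944 ∉ [-0.5, 0.1) → out
#4 (-2,10): internal coord -2 + (10)·β' = -5.0278; -5.0278 ∉ [-0.5, 0.1) → out
#5 (-4,1): internal coord -4 + (1)·β' = -4.3028; -4.3028 ∉ [-0.5, 0.1) → out
#6 (1,2): internal coord 1 + (2)·β' = +0.3944; +0.3944 ∉ [-0.5, 0.1) → out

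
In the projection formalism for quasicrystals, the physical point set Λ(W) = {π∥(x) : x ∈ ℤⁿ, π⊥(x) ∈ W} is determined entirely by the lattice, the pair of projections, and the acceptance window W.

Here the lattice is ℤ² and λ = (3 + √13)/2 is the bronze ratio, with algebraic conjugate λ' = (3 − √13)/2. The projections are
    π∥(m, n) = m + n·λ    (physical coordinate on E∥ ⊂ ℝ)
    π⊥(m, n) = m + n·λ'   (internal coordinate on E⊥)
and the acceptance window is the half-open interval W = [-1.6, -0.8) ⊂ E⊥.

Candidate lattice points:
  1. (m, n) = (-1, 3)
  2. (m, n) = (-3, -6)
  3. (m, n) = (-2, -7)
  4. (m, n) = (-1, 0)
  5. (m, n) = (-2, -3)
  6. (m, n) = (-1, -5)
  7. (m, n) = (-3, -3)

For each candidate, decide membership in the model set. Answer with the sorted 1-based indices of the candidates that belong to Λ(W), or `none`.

2, 4, 5

λ' = (3−√13)/2 ≈ -0.3028.
[1] lift (-1,3): star map gives -1.9083; window check -1.6 ≤ -1.9083 < -0.8 is false → out
[2] lift (-3,-6): star map gives -1.1833; window check -1.6 ≤ -1.1833 < -0.8 is true → IN Λ
[3] lift (-2,-7): star map gives 0.1194; window check -1.6 ≤ 0.1194 < -0.8 is false → out
[4] lift (-1,0): star map gives -1.0000; window check -1.6 ≤ -1.0000 < -0.8 is true → IN Λ
[5] lift (-2,-3): star map gives -1.0917; window check -1.6 ≤ -1.0917 < -0.8 is true → IN Λ
[6] lift (-1,-5): star map gives 0.5139; window check -1.6 ≤ 0.5139 < -0.8 is false → out
[7] lift (-3,-3): star map gives -2.0917; window check -1.6 ≤ -2.0917 < -0.8 is false → out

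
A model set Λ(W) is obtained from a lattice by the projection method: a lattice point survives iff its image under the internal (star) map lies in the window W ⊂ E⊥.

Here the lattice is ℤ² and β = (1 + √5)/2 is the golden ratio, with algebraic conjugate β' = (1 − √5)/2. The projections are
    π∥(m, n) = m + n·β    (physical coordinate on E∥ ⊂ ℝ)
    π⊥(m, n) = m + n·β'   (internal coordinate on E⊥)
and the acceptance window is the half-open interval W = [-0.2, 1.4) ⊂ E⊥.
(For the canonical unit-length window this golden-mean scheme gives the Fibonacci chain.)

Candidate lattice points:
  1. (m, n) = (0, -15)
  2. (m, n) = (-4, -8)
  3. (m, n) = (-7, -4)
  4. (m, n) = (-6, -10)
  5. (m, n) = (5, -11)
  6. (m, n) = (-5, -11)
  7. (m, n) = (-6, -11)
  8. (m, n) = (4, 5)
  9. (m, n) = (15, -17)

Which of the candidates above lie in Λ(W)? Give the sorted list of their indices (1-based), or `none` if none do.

2, 4, 7, 8

β' = (1−√5)/2 ≈ -0.618034.
[1] lift (0,-15): star map gives 9.270510; window check -0.2 ≤ 9.270510 < 1.4 is false → out
[2] lift (-4,-8): star map gives 0.944272; window check -0.2 ≤ 0.944272 < 1.4 is true → IN Λ
[3] lift (-7,-4): star map gives -4.527864; window check -0.2 ≤ -4.527864 < 1.4 is false → out
[4] lift (-6,-10): star map gives 0.180340; window check -0.2 ≤ 0.180340 < 1.4 is true → IN Λ
[5] lift (5,-11): star map gives 11.798374; window check -0.2 ≤ 11.798374 < 1.4 is false → out
[6] lift (-5,-11): star map gives 1.798374; window check -0.2 ≤ 1.798374 < 1.4 is false → out
[7] lift (-6,-11): star map gives 0.798374; window check -0.2 ≤ 0.798374 < 1.4 is true → IN Λ
[8] lift (4,5): star map gives 0.909830; window check -0.2 ≤ 0.909830 < 1.4 is true → IN Λ
[9] lift (15,-17): star map gives 25.506578; window check -0.2 ≤ 25.506578 < 1.4 is false → out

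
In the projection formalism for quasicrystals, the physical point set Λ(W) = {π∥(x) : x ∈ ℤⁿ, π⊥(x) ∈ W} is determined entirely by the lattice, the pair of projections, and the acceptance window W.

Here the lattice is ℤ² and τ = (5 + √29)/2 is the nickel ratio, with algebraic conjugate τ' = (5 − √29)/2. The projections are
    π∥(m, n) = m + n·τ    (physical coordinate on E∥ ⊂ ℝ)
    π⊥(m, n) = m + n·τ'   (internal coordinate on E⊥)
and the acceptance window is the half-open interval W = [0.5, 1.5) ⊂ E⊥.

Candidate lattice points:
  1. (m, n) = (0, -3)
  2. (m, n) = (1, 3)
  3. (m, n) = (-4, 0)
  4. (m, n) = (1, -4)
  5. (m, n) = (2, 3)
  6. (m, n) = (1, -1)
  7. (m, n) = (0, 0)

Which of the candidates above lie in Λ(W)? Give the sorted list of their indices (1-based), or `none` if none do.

Compute τ' = (5−√29)/2 = -0.1926, so π⊥(m,n) = m -0.1926·n.
[1] lift (0,-3): star map gives 0.5777; window check 0.5 ≤ 0.5777 < 1.5 is true → IN Λ
[2] lift (1,3): star map gives 0.4223; window check 0.5 ≤ 0.4223 < 1.5 is false → out
[3] lift (-4,0): star map gives -4.0000; window check 0.5 ≤ -4.0000 < 1.5 is false → out
[4] lift (1,-4): star map gives 1.7703; window check 0.5 ≤ 1.7703 < 1.5 is false → out
[5] lift (2,3): star map gives 1.4223; window check 0.5 ≤ 1.4223 < 1.5 is true → IN Λ
[6] lift (1,-1): star map gives 1.1926; window check 0.5 ≤ 1.1926 < 1.5 is true → IN Λ
[7] lift (0,0): star map gives 0.0000; window check 0.5 ≤ 0.0000 < 1.5 is false → out

1, 5, 6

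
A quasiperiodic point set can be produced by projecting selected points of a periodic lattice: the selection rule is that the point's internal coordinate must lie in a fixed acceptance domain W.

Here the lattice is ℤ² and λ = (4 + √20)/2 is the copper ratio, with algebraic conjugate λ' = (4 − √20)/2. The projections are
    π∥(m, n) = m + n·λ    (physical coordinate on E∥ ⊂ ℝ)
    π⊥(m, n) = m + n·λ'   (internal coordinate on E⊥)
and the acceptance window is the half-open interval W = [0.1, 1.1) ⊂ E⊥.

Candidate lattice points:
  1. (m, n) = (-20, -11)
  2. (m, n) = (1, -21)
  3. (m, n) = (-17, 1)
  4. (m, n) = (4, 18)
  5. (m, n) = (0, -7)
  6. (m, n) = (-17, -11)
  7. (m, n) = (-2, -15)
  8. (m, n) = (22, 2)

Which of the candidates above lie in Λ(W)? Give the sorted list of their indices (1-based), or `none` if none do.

Numerically λ ≈ 4.236068 and λ' = −1/λ ≈ -0.236068.
#1 (-20,-11): internal coord -20 + (-11)·λ' = -17.403252; -17.403252 ∉ [0.1, 1.1) → out
#2 (1,-21): internal coord 1 + (-21)·λ' = +5.957428; +5.957428 ∉ [0.1, 1.1) → out
#3 (-17,1): internal coord -17 + (1)·λ' = -17.236068; -17.236068 ∉ [0.1, 1.1) → out
#4 (4,18): internal coord 4 + (18)·λ' = -0.249224; -0.249224 ∉ [0.1, 1.1) → out
#5 (0,-7): internal coord 0 + (-7)·λ' = +1.652476; +1.652476 ∉ [0.1, 1.1) → out
#6 (-17,-11): internal coord -17 + (-11)·λ' = -14.403252; -14.403252 ∉ [0.1, 1.1) → out
#7 (-2,-15): internal coord -2 + (-15)·λ' = +1.541020; +1.541020 ∉ [0.1, 1.1) → out
#8 (22,2): internal coord 22 + (2)·λ' = +21.527864; +21.527864 ∉ [0.1, 1.1) → out

none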